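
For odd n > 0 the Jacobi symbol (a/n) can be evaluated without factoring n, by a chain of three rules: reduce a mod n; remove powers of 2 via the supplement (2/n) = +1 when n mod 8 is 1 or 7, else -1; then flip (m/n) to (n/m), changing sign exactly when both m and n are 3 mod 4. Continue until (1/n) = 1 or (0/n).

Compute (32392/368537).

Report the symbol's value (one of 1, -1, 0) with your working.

factor out 2^3: 32392 = 2^3·4049; with 368537 mod 8 = 1, (2/368537) = +1; sign now +1; continue with (4049/368537)
flip (4049/368537) -> (368537/4049): both odd, 4049 mod 4 = 1, 368537 mod 4 = 1, so the flip contributes +1; sign now +1
(368537/4049): 368537 mod 4049 = 78, so (368537/4049) = (78/4049)
factor out 2^1: 78 = 2^1·39; with 4049 mod 8 = 1, (2/4049) = +1; sign now +1; continue with (39/4049)
flip (39/4049) -> (4049/39): both odd, 39 mod 4 = 3, 4049 mod 4 = 1, so the flip contributes +1; sign now +1
(4049/39): 4049 mod 39 = 32, so (4049/39) = (32/39)
factor out 2^5: 32 = 2^5·1; with 39 mod 8 = 7, (2/39) = +1; sign now +1; continue with (1/39)
reached (1/39) = 1, so the symbol is +1

1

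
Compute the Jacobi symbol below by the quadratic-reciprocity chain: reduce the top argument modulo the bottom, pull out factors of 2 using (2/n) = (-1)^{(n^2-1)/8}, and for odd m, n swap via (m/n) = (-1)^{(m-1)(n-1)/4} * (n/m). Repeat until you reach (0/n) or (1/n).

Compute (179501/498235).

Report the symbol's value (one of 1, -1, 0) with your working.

flip (179501/498235) -> (498235/179501): both odd, 179501 mod 4 = 1, 498235 mod 4 = 3, so the flip contributes +1; sign now +1
(498235/179501): 498235 mod 179501 = 139233, so (498235/179501) = (139233/179501)
flip (139233/179501) -> (179501/139233): both odd, 139233 mod 4 = 1, 179501 mod 4 = 1, so the flip contributes +1; sign now +1
(179501/139233): 179501 mod 139233 = 40268, so (179501/139233) = (40268/139233)
factor out 2^2: 40268 = 2^2·10067; with 139233 mod 8 = 1, (2/139233) = +1; sign now +1; continue with (10067/139233)
flip (10067/139233) -> (139233/10067): both odd, 10067 mod 4 = 3, 139233 mod 4 = 1, so the flip contributes +1; sign now +1
(139233/10067): 139233 mod 10067 = 8362, so (139233/10067) = (8362/10067)
factor out 2^1: 8362 = 2^1·4181; with 10067 mod 8 = 3, (2/10067) = -1; sign now -1; continue with (4181/10067)
flip (4181/10067) -> (10067/4181): both odd, 4181 mod 4 = 1, 10067 mod 4 = 3, so the flip contributes +1; sign now -1
(10067/4181): 10067 mod 4181 = 1705, so (10067/4181) = (1705/4181)
flip (1705/4181) -> (4181/1705): both odd, 1705 mod 4 = 1, 4181 mod 4 = 1, so the flip contributes +1; sign now -1
(4181/1705): 4181 mod 1705 = 771, so (4181/1705) = (771/1705)
flip (771/1705) -> (1705/771): both odd, 771 mod 4 = 3, 1705 mod 4 = 1, so the flip contributes +1; sign now -1
(1705/771): 1705 mod 771 = 163, so (1705/771) = (163/771)
flip (163/771) -> (771/163): both odd, 163 mod 4 = 3, 771 mod 4 = 3, so the flip contributes -1; sign now +1
(771/163): 771 mod 163 = 119, so (771/163) = (119/163)
flip (119/163) -> (163/119): both odd, 119 mod 4 = 3, 163 mod 4 = 3, so the flip contributes -1; sign now -1
(163/119): 163 mod 119 = 44, so (163/119) = (44/119)
factor out 2^2: 44 = 2^2·11; with 119 mod 8 = 7, (2/119) = +1; sign now -1; continue with (11/119)
flip (11/119) -> (119/11): both odd, 11 mod 4 = 3, 119 mod 4 = 3, so the flip contributes -1; sign now +1
(119/11): 119 mod 11 = 9, so (119/11) = (9/11)
flip (9/11) -> (11/9): both odd, 9 mod 4 = 1, 11 mod 4 = 3, so the flip contributes +1; sign now +1
(11/9): 11 mod 9 = 2, so (11/9) = (2/9)
factor out 2^1: 2 = 2^1·1; with 9 mod 8 = 1, (2/9) = +1; sign now +1; continue with (1/9)
reached (1/9) = 1, so the symbol is +1

1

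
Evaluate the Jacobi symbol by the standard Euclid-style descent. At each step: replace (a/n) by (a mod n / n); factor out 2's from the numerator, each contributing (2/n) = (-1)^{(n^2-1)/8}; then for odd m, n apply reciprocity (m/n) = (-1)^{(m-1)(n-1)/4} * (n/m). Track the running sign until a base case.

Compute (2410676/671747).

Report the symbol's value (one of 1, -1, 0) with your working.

1

(2410676/671747) = (395435/671747)   [reduce mod 671747]
reciprocity: (395435/671747) = -1·(671747/395435) since 395435 mod 4 = 3, 671747 mod 4 = 3; sign now -1
(671747/395435) = (276312/395435)   [reduce mod 395435]
276312 = 2^3·34539; (2/395435) = -1 since 395435 mod 8 = 3, so (276312/395435) = (-1)^3·(34539/395435); sign now +1
reciprocity: (34539/395435) = -1·(395435/34539) since 34539 mod 4 = 3, 395435 mod 4 = 3; sign now -1
(395435/34539) = (15506/34539)   [reduce mod 34539]
15506 = 2^1·7753; (2/34539) = -1 since 34539 mod 8 = 3, so (15506/34539) = (-1)^1·(7753/34539); sign now +1
reciprocity: (7753/34539) = +1·(34539/7753) since 7753 mod 4 = 1, 34539 mod 4 = 3; sign now +1
(34539/7753) = (3527/7753)   [reduce mod 7753]
reciprocity: (3527/7753) = +1·(7753/3527) since 3527 mod 4 = 3, 7753 mod 4 = 1; sign now +1
(7753/3527) = (699/3527)   [reduce mod 3527]
reciprocity: (699/3527) = -1·(3527/699) since 699 mod 4 = 3, 3527 mod 4 = 3; sign now -1
(3527/699) = (32/699)   [reduce mod 699]
32 = 2^5·1; (2/699) = -1 since 699 mod 8 = 3, so (32/699) = (-1)^5·(1/699); sign now +1
(1/699) = 1; final value = sign = +1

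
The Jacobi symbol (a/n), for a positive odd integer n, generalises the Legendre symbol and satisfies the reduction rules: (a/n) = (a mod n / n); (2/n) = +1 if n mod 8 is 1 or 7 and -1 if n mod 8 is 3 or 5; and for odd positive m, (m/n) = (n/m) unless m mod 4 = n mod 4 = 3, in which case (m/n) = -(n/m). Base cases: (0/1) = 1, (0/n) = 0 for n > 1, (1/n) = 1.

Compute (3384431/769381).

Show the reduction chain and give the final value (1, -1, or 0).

(3384431/769381): 3384431 mod 769381 = 306907, so (3384431/769381) = (306907/769381)
flip (306907/769381) -> (769381/306907): both odd, 306907 mod 4 = 3, 769381 mod 4 = 1, so the flip contributes +1; sign now +1
(769381/306907): 769381 mod 306907 = 155567, so (769381/306907) = (155567/306907)
flip (155567/306907) -> (306907/155567): both odd, 155567 mod 4 = 3, 306907 mod 4 = 3, so the flip contributes -1; sign now -1
(306907/155567): 306907 mod 155567 = 151340, so (306907/155567) = (151340/155567)
factor out 2^2: 151340 = 2^2·37835; with 155567 mod 8 = 7, (2/155567) = +1; sign now -1; continue with (37835/155567)
flip (37835/155567) -> (155567/37835): both odd, 37835 mod 4 = 3, 155567 mod 4 = 3, so the flip contributes -1; sign now +1
(155567/37835): 155567 mod 37835 = 4227, so (155567/37835) = (4227/37835)
flip (4227/37835) -> (37835/4227): both odd, 4227 mod 4 = 3, 37835 mod 4 = 3, so the flip contributes -1; sign now -1
(37835/4227): 37835 mod 4227 = 4019, so (37835/4227) = (4019/4227)
flip (4019/4227) -> (4227/4019): both odd, 4019 mod 4 = 3, 4227 mod 4 = 3, so the flip contributes -1; sign now +1
(4227/4019): 4227 mod 4019 = 208, so (4227/4019) = (208/4019)
factor out 2^4: 208 = 2^4·13; with 4019 mod 8 = 3, (2/4019) = -1; sign now +1; continue with (13/4019)
flip (13/4019) -> (4019/13): both odd, 13 mod 4 = 1, 4019 mod 4 = 3, so the flip contributes +1; sign now +1
(4019/13): 4019 mod 13 = 2, so (4019/13) = (2/13)
factor out 2^1: 2 = 2^1·1; with 13 mod 8 = 5, (2/13) = -1; sign now -1; continue with (1/13)
reached (1/13) = 1, so the symbol is -1

-1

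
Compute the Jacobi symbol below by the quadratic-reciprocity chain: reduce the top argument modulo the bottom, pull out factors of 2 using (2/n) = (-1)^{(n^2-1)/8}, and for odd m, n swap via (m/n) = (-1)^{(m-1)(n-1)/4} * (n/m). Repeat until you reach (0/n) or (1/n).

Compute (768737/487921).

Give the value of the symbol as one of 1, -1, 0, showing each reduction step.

(768737/487921) = (280816/487921)   [reduce mod 487921]
280816 = 2^4·17551; (2/487921) = +1 since 487921 mod 8 = 1, so (280816/487921) = (+1)^4·(17551/487921); sign now +1
reciprocity: (17551/487921) = +1·(487921/17551) since 17551 mod 4 = 3, 487921 mod 4 = 1; sign now +1
(487921/17551) = (14044/17551)   [reduce mod 17551]
14044 = 2^2·3511; (2/17551) = +1 since 17551 mod 8 = 7, so (14044/17551) = (+1)^2·(3511/17551); sign now +1
reciprocity: (3511/17551) = -1·(17551/3511) since 3511 mod 4 = 3, 17551 mod 4 = 3; sign now -1
(17551/3511) = (3507/3511)   [reduce mod 3511]
reciprocity: (3507/3511) = -1·(3511/3507) since 3507 mod 4 = 3, 3511 mod 4 = 3; sign now +1
(3511/3507) = (4/3507)   [reduce mod 3507]
4 = 2^2·1; (2/3507) = -1 since 3507 mod 8 = 3, so (4/3507) = (-1)^2·(1/3507); sign now +1
(1/3507) = 1; final value = sign = +1

1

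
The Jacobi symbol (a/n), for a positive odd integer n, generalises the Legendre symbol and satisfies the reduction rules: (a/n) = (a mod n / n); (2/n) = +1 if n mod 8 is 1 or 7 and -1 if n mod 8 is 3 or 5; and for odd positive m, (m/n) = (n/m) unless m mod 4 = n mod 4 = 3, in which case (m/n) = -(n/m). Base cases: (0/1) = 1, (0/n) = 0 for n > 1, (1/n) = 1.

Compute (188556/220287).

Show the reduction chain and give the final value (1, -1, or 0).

factor out 2^2: 188556 = 2^2·47139; with 220287 mod 8 = 7, (2/220287) = +1; sign now +1; continue with (47139/220287)
flip (47139/220287) -> (220287/47139): both odd, 47139 mod 4 = 3, 220287 mod 4 = 3, so the flip contributes -1; sign now -1
(220287/47139): 220287 mod 47139 = 31731, so (220287/47139) = (31731/47139)
flip (31731/47139) -> (47139/31731): both odd, 31731 mod 4 = 3, 47139 mod 4 = 3, so the flip contributes -1; sign now +1
(47139/31731): 47139 mod 31731 = 15408, so (47139/31731) = (15408/31731)
factor out 2^4: 15408 = 2^4·963; with 31731 mod 8 = 3, (2/31731) = -1; sign now +1; continue with (963/31731)
flip (963/31731) -> (31731/963): both odd, 963 mod 4 = 3, 31731 mod 4 = 3, so the flip contributes -1; sign now -1
(31731/963): 31731 mod 963 = 915, so (31731/963) = (915/963)
flip (915/963) -> (963/915): both odd, 915 mod 4 = 3, 963 mod 4 = 3, so the flip contributes -1; sign now +1
(963/915): 963 mod 915 = 48, so (963/915) = (48/915)
factor out 2^4: 48 = 2^4·3; with 915 mod 8 = 3, (2/915) = -1; sign now +1; continue with (3/915)
flip (3/915) -> (915/3): both odd, 3 mod 4 = 3, 915 mod 4 = 3, so the flip contributes -1; sign now -1
(915/3): 915 mod 3 = 0, so (915/3) = (0/3)
reached (0/3); gcd(a, n) > 1, so (0/3) = 0 and the symbol is 0

0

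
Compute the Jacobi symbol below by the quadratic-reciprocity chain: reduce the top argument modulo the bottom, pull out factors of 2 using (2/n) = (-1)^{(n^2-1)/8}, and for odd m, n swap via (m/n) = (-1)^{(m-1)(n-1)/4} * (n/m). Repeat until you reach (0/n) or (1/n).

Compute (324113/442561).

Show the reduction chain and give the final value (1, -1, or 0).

1

reciprocity: (324113/442561) = +1·(442561/324113) since 324113 mod 4 = 1, 442561 mod 4 = 1; sign now +1
(442561/324113) = (118448/324113)   [reduce mod 324113]
118448 = 2^4·7403; (2/324113) = +1 since 324113 mod 8 = 1, so (118448/324113) = (+1)^4·(7403/324113); sign now +1
reciprocity: (7403/324113) = +1·(324113/7403) since 7403 mod 4 = 3, 324113 mod 4 = 1; sign now +1
(324113/7403) = (5784/7403)   [reduce mod 7403]
5784 = 2^3·723; (2/7403) = -1 since 7403 mod 8 = 3, so (5784/7403) = (-1)^3·(723/7403); sign now -1
reciprocity: (723/7403) = -1·(7403/723) since 723 mod 4 = 3, 7403 mod 4 = 3; sign now +1
(7403/723) = (173/723)   [reduce mod 723]
reciprocity: (173/723) = +1·(723/173) since 173 mod 4 = 1, 723 mod 4 = 3; sign now +1
(723/173) = (31/173)   [reduce mod 173]
reciprocity: (31/173) = +1·(173/31) since 31 mod 4 = 3, 173 mod 4 = 1; sign now +1
(173/31) = (18/31)   [reduce mod 31]
18 = 2^1·9; (2/31) = +1 since 31 mod 8 = 7, so (18/31) = (+1)^1·(9/31); sign now +1
reciprocity: (9/31) = +1·(31/9) since 9 mod 4 = 1, 31 mod 4 = 3; sign now +1
(31/9) = (4/9)   [reduce mod 9]
4 = 2^2·1; (2/9) = +1 since 9 mod 8 = 1, so (4/9) = (+1)^2·(1/9); sign now +1
(1/9) = 1; final value = sign = +1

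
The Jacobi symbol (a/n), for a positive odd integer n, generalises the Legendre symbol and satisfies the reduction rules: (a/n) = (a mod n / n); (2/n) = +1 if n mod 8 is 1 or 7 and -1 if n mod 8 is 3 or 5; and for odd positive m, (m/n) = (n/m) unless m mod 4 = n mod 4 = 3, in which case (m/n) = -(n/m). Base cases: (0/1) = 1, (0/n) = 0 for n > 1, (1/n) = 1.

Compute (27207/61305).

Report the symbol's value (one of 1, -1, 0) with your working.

0

reciprocity: (27207/61305) = +1·(61305/27207) since 27207 mod 4 = 3, 61305 mod 4 = 1; sign now +1
(61305/27207) = (6891/27207)   [reduce mod 27207]
reciprocity: (6891/27207) = -1·(27207/6891) since 6891 mod 4 = 3, 27207 mod 4 = 3; sign now -1
(27207/6891) = (6534/6891)   [reduce mod 6891]
6534 = 2^1·3267; (2/6891) = -1 since 6891 mod 8 = 3, so (6534/6891) = (-1)^1·(3267/6891); sign now +1
reciprocity: (3267/6891) = -1·(6891/3267) since 3267 mod 4 = 3, 6891 mod 4 = 3; sign now -1
(6891/3267) = (357/3267)   [reduce mod 3267]
reciprocity: (357/3267) = +1·(3267/357) since 357 mod 4 = 1, 3267 mod 4 = 3; sign now -1
(3267/357) = (54/357)   [reduce mod 357]
54 = 2^1·27; (2/357) = -1 since 357 mod 8 = 5, so (54/357) = (-1)^1·(27/357); sign now +1
reciprocity: (27/357) = +1·(357/27) since 27 mod 4 = 3, 357 mod 4 = 1; sign now +1
(357/27) = (6/27)   [reduce mod 27]
6 = 2^1·3; (2/27) = -1 since 27 mod 8 = 3, so (6/27) = (-1)^1·(3/27); sign now -1
reciprocity: (3/27) = -1·(27/3) since 3 mod 4 = 3, 27 mod 4 = 3; sign now +1
(27/3) = (0/3)   [reduce mod 3]
(0/3) = 0   [gcd(a, n) > 1]; final value = 0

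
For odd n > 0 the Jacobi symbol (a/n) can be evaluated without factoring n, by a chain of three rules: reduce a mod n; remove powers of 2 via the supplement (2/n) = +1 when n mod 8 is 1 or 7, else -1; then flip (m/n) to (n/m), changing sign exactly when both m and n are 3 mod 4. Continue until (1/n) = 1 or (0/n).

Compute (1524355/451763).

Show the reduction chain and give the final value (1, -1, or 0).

(1524355/451763): 1524355 mod 451763 = 169066, so (1524355/451763) = (169066/451763)
factor out 2^1: 169066 = 2^1·84533; with 451763 mod 8 = 3, (2/451763) = -1; sign now -1; continue with (84533/451763)
flip (84533/451763) -> (451763/84533): both odd, 84533 mod 4 = 1, 451763 mod 4 = 3, so the flip contributes +1; sign now -1
(451763/84533): 451763 mod 84533 = 29098, so (451763/84533) = (29098/84533)
factor out 2^1: 29098 = 2^1·14549; with 84533 mod 8 = 5, (2/84533) = -1; sign now +1; continue with (14549/84533)
flip (14549/84533) -> (84533/14549): both odd, 14549 mod 4 = 1, 84533 mod 4 = 1, so the flip contributes +1; sign now +1
(84533/14549): 84533 mod 14549 = 11788, so (84533/14549) = (11788/14549)
factor out 2^2: 11788 = 2^2·2947; with 14549 mod 8 = 5, (2/14549) = -1; sign now +1; continue with (2947/14549)
flip (2947/14549) -> (14549/2947): both odd, 2947 mod 4 = 3, 14549 mod 4 = 1, so the flip contributes +1; sign now +1
(14549/2947): 14549 mod 2947 = 2761, so (14549/2947) = (2761/2947)
flip (2761/2947) -> (2947/2761): both odd, 2761 mod 4 = 1, 2947 mod 4 = 3, so the flip contributes +1; sign now +1
(2947/2761): 2947 mod 2761 = 186, so (2947/2761) = (186/2761)
factor out 2^1: 186 = 2^1·93; with 2761 mod 8 = 1, (2/2761) = +1; sign now +1; continue with (93/2761)
flip (93/2761) -> (2761/93): both odd, 93 mod 4 = 1, 2761 mod 4 = 1, so the flip contributes +1; sign now +1
(2761/93): 2761 mod 93 = 64, so (2761/93) = (64/93)
factor out 2^6: 64 = 2^6·1; with 93 mod 8 = 5, (2/93) = -1; sign now +1; continue with (1/93)
reached (1/93) = 1, so the symbol is +1

1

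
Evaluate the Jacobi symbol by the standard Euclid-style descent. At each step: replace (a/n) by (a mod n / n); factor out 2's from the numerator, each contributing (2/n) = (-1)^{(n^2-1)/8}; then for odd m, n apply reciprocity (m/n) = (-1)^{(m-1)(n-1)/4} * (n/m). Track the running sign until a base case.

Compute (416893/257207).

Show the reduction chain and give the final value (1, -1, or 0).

-1

(416893/257207) = (159686/257207)   [reduce mod 257207]
159686 = 2^1·79843; (2/257207) = +1 since 257207 mod 8 = 7, so (159686/257207) = (+1)^1·(79843/257207); sign now +1
reciprocity: (79843/257207) = -1·(257207/79843) since 79843 mod 4 = 3, 257207 mod 4 = 3; sign now -1
(257207/79843) = (17678/79843)   [reduce mod 79843]
17678 = 2^1·8839; (2/79843) = -1 since 79843 mod 8 = 3, so (17678/79843) = (-1)^1·(8839/79843); sign now +1
reciprocity: (8839/79843) = -1·(79843/8839) since 8839 mod 4 = 3, 79843 mod 4 = 3; sign now -1
(79843/8839) = (292/8839)   [reduce mod 8839]
292 = 2^2·73; (2/8839) = +1 since 8839 mod 8 = 7, so (292/8839) = (+1)^2·(73/8839); sign now -1
reciprocity: (73/8839) = +1·(8839/73) since 73 mod 4 = 1, 8839 mod 4 = 3; sign now -1
(8839/73) = (6/73)   [reduce mod 73]
6 = 2^1·3; (2/73) = +1 since 73 mod 8 = 1, so (6/73) = (+1)^1·(3/73); sign now -1
reciprocity: (3/73) = +1·(73/3) since 3 mod 4 = 3, 73 mod 4 = 1; sign now -1
(73/3) = (1/3)   [reduce mod 3]
(1/3) = 1; final value = sign = -1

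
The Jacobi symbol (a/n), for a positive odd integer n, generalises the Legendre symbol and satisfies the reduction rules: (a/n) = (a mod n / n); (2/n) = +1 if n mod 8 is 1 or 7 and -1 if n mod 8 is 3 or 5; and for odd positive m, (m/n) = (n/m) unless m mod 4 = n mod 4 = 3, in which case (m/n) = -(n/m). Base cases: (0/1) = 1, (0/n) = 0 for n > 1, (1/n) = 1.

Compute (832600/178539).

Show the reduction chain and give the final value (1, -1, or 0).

1

(832600/178539): 832600 mod 178539 = 118444, so (832600/178539) = (118444/178539)
factor out 2^2: 118444 = 2^2·29611; with 178539 mod 8 = 3, (2/178539) = -1; sign now +1; continue with (29611/178539)
flip (29611/178539) -> (178539/29611): both odd, 29611 mod 4 = 3, 178539 mod 4 = 3, so the flip contributes -1; sign now -1
(178539/29611): 178539 mod 29611 = 873, so (178539/29611) = (873/29611)
flip (873/29611) -> (29611/873): both odd, 873 mod 4 = 1, 29611 mod 4 = 3, so the flip contributes +1; sign now -1
(29611/873): 29611 mod 873 = 802, so (29611/873) = (802/873)
factor out 2^1: 802 = 2^1·401; with 873 mod 8 = 1, (2/873) = +1; sign now -1; continue with (401/873)
flip (401/873) -> (873/401): both odd, 401 mod 4 = 1, 873 mod 4 = 1, so the flip contributes +1; sign now -1
(873/401): 873 mod 401 = 71, so (873/401) = (71/401)
flip (71/401) -> (401/71): both odd, 71 mod 4 = 3, 401 mod 4 = 1, so the flip contributes +1; sign now -1
(401/71): 401 mod 71 = 46, so (401/71) = (46/71)
factor out 2^1: 46 = 2^1·23; with 71 mod 8 = 7, (2/71) = +1; sign now -1; continue with (23/71)
flip (23/71) -> (71/23): both odd, 23 mod 4 = 3, 71 mod 4 = 3, so the flip contributes -1; sign now +1
(71/23): 71 mod 23 = 2, so (71/23) = (2/23)
factor out 2^1: 2 = 2^1·1; with 23 mod 8 = 7, (2/23) = +1; sign now +1; continue with (1/23)
reached (1/23) = 1, so the symbol is +1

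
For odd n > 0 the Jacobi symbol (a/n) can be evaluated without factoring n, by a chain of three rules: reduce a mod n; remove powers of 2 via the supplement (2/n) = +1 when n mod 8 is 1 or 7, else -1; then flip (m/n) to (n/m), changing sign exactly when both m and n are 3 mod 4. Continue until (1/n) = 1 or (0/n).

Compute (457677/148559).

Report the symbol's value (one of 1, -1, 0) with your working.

(457677/148559) = (12000/148559)   [reduce mod 148559]
12000 = 2^5·375; (2/148559) = +1 since 148559 mod 8 = 7, so (12000/148559) = (+1)^5·(375/148559); sign now +1
reciprocity: (375/148559) = -1·(148559/375) since 375 mod 4 = 3, 148559 mod 4 = 3; sign now -1
(148559/375) = (59/375)   [reduce mod 375]
reciprocity: (59/375) = -1·(375/59) since 59 mod 4 = 3, 375 mod 4 = 3; sign now +1
(375/59) = (21/59)   [reduce mod 59]
reciprocity: (21/59) = +1·(59/21) since 21 mod 4 = 1, 59 mod 4 = 3; sign now +1
(59/21) = (17/21)   [reduce mod 21]
reciprocity: (17/21) = +1·(21/17) since 17 mod 4 = 1, 21 mod 4 = 1; sign now +1
(21/17) = (4/17)   [reduce mod 17]
4 = 2^2·1; (2/17) = +1 since 17 mod 8 = 1, so (4/17) = (+1)^2·(1/17); sign now +1
(1/17) = 1; final value = sign = +1

1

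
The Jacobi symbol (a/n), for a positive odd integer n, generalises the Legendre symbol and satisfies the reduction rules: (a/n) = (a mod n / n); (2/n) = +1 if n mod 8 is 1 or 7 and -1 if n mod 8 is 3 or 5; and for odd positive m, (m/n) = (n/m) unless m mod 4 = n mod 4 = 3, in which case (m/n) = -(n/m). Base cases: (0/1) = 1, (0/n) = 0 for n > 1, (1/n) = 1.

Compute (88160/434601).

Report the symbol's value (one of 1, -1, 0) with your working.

88160 = 2^5·2755; (2/434601) = +1 since 434601 mod 8 = 1, so (88160/434601) = (+1)^5·(2755/434601); sign now +1
reciprocity: (2755/434601) = +1·(434601/2755) since 2755 mod 4 = 3, 434601 mod 4 = 1; sign now +1
(434601/2755) = (2066/2755)   [reduce mod 2755]
2066 = 2^1·1033; (2/2755) = -1 since 2755 mod 8 = 3, so (2066/2755) = (-1)^1·(1033/2755); sign now -1
reciprocity: (1033/2755) = +1·(2755/1033) since 1033 mod 4 = 1, 2755 mod 4 = 3; sign now -1
(2755/1033) = (689/1033)   [reduce mod 1033]
reciprocity: (689/1033) = +1·(1033/689) since 689 mod 4 = 1, 1033 mod 4 = 1; sign now -1
(1033/689) = (344/689)   [reduce mod 689]
344 = 2^3·43; (2/689) = +1 since 689 mod 8 = 1, so (344/689) = (+1)^3·(43/689); sign now -1
reciprocity: (43/689) = +1·(689/43) since 43 mod 4 = 3, 689 mod 4 = 1; sign now -1
(689/43) = (1/43)   [reduce mod 43]
(1/43) = 1; final value = sign = -1

-1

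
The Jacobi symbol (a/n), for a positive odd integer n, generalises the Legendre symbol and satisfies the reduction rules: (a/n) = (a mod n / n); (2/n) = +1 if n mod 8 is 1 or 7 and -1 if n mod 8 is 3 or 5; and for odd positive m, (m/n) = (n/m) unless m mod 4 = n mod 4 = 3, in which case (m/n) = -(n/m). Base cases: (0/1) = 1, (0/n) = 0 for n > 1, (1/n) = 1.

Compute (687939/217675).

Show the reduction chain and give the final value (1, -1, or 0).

(687939/217675): 687939 mod 217675 = 34914, so (687939/217675) = (34914/217675)
factor out 2^1: 34914 = 2^1·17457; with 217675 mod 8 = 3, (2/217675) = -1; sign now -1; continue with (17457/217675)
flip (17457/217675) -> (217675/17457): both odd, 17457 mod 4 = 1, 217675 mod 4 = 3, so the flip contributes +1; sign now -1
(217675/17457): 217675 mod 17457 = 8191, so (217675/17457) = (8191/17457)
flip (8191/17457) -> (17457/8191): both odd, 8191 mod 4 = 3, 17457 mod 4 = 1, so the flip contributes +1; sign now -1
(17457/8191): 17457 mod 8191 = 1075, so (17457/8191) = (1075/8191)
flip (1075/8191) -> (8191/1075): both odd, 1075 mod 4 = 3, 8191 mod 4 = 3, so the flip contributes -1; sign now +1
(8191/1075): 8191 mod 1075 = 666, so (8191/1075) = (666/1075)
factor out 2^1: 666 = 2^1·333; with 1075 mod 8 = 3, (2/1075) = -1; sign now -1; continue with (333/1075)
flip (333/1075) -> (1075/333): both odd, 333 mod 4 = 1, 1075 mod 4 = 3, so the flip contributes +1; sign now -1
(1075/333): 1075 mod 333 = 76, so (1075/333) = (76/333)
factor out 2^2: 76 = 2^2·19; with 333 mod 8 = 5, (2/333) = -1; sign now -1; continue with (19/333)
flip (19/333) -> (333/19): both odd, 19 mod 4 = 3, 333 mod 4 = 1, so the flip contributes +1; sign now -1
(333/19): 333 mod 19 = 10, so (333/19) = (10/19)
factor out 2^1: 10 = 2^1·5; with 19 mod 8 = 3, (2/19) = -1; sign now +1; continue with (5/19)
flip (5/19) -> (19/5): both odd, 5 mod 4 = 1, 19 mod 4 = 3, so the flip contributes +1; sign now +1
(19/5): 19 mod 5 = 4, so (19/5) = (4/5)
factor out 2^2: 4 = 2^2·1; with 5 mod 8 = 5, (2/5) = -1; sign now +1; continue with (1/5)
reached (1/5) = 1, so the symbol is +1

1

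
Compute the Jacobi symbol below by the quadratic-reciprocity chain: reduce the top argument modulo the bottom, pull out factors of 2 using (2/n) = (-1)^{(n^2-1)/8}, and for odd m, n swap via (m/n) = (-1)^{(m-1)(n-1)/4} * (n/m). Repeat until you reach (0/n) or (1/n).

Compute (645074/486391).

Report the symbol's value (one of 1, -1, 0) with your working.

(645074/486391) = (158683/486391)   [reduce mod 486391]
reciprocity: (158683/486391) = -1·(486391/158683) since 158683 mod 4 = 3, 486391 mod 4 = 3; sign now -1
(486391/158683) = (10342/158683)   [reduce mod 158683]
10342 = 2^1·5171; (2/158683) = -1 since 158683 mod 8 = 3, so (10342/158683) = (-1)^1·(5171/158683); sign now +1
reciprocity: (5171/158683) = -1·(158683/5171) since 5171 mod 4 = 3, 158683 mod 4 = 3; sign now -1
(158683/5171) = (3553/5171)   [reduce mod 5171]
reciprocity: (3553/5171) = +1·(5171/3553) since 3553 mod 4 = 1, 5171 mod 4 = 3; sign now -1
(5171/3553) = (1618/3553)   [reduce mod 3553]
1618 = 2^1·809; (2/3553) = +1 since 3553 mod 8 = 1, so (1618/3553) = (+1)^1·(809/3553); sign now -1
reciprocity: (809/3553) = +1·(3553/809) since 809 mod 4 = 1, 3553 mod 4 = 1; sign now -1
(3553/809) = (317/809)   [reduce mod 809]
reciprocity: (317/809) = +1·(809/317) since 317 mod 4 = 1, 809 mod 4 = 1; sign now -1
(809/317) = (175/317)   [reduce mod 317]
reciprocity: (175/317) = +1·(317/175) since 175 mod 4 = 3, 317 mod 4 = 1; sign now -1
(317/175) = (142/175)   [reduce mod 175]
142 = 2^1·71; (2/175) = +1 since 175 mod 8 = 7, so (142/175) = (+1)^1·(71/175); sign now -1
reciprocity: (71/175) = -1·(175/71) since 71 mod 4 = 3, 175 mod 4 = 3; sign now +1
(175/71) = (33/71)   [reduce mod 71]
reciprocity: (33/71) = +1·(71/33) since 33 mod 4 = 1, 71 mod 4 = 3; sign now +1
(71/33) = (5/33)   [reduce mod 33]
reciprocity: (5/33) = +1·(33/5) since 5 mod 4 = 1, 33 mod 4 = 1; sign now +1
(33/5) = (3/5)   [reduce mod 5]
reciprocity: (3/5) = +1·(5/3) since 3 mod 4 = 3, 5 mod 4 = 1; sign now +1
(5/3) = (2/3)   [reduce mod 3]
2 = 2^1·1; (2/3) = -1 since 3 mod 8 = 3, so (2/3) = (-1)^1·(1/3); sign now -1
(1/3) = 1; final value = sign = -1

-1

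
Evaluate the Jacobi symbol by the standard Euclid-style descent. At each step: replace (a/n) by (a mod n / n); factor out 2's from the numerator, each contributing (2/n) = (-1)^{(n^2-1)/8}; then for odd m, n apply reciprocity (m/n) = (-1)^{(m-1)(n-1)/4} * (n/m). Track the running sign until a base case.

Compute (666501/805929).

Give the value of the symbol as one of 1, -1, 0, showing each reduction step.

0

flip (666501/805929) -> (805929/666501): both odd, 666501 mod 4 = 1, 805929 mod 4 = 1, so the flip contributes +1; sign now +1
(805929/666501): 805929 mod 666501 = 139428, so (805929/666501) = (139428/666501)
factor out 2^2: 139428 = 2^2·34857; with 666501 mod 8 = 5, (2/666501) = -1; sign now +1; continue with (34857/666501)
flip (34857/666501) -> (666501/34857): both odd, 34857 mod 4 = 1, 666501 mod 4 = 1, so the flip contributes +1; sign now +1
(666501/34857): 666501 mod 34857 = 4218, so (666501/34857) = (4218/34857)
factor out 2^1: 4218 = 2^1·2109; with 34857 mod 8 = 1, (2/34857) = +1; sign now +1; continue with (2109/34857)
flip (2109/34857) -> (34857/2109): both odd, 2109 mod 4 = 1, 34857 mod 4 = 1, so the flip contributes +1; sign now +1
(34857/2109): 34857 mod 2109 = 1113, so (34857/2109) = (1113/2109)
flip (1113/2109) -> (2109/1113): both odd, 1113 mod 4 = 1, 2109 mod 4 = 1, so the flip contributes +1; sign now +1
(2109/1113): 2109 mod 1113 = 996, so (2109/1113) = (996/1113)
factor out 2^2: 996 = 2^2·249; with 1113 mod 8 = 1, (2/1113) = +1; sign now +1; continue with (249/1113)
flip (249/1113) -> (1113/249): both odd, 249 mod 4 = 1, 1113 mod 4 = 1, so the flip contributes +1; sign now +1
(1113/249): 1113 mod 249 = 117, so (1113/249) = (117/249)
flip (117/249) -> (249/117): both odd, 117 mod 4 = 1, 249 mod 4 = 1, so the flip contributes +1; sign now +1
(249/117): 249 mod 117 = 15, so (249/117) = (15/117)
flip (15/117) -> (117/15): both odd, 15 mod 4 = 3, 117 mod 4 = 1, so the flip contributes +1; sign now +1
(117/15): 117 mod 15 = 12, so (117/15) = (12/15)
factor out 2^2: 12 = 2^2·3; with 15 mod 8 = 7, (2/15) = +1; sign now +1; continue with (3/15)
flip (3/15) -> (15/3): both odd, 3 mod 4 = 3, 15 mod 4 = 3, so the flip contributes -1; sign now -1
(15/3): 15 mod 3 = 0, so (15/3) = (0/3)
reached (0/3); gcd(a, n) > 1, so (0/3) = 0 and the symbol is 0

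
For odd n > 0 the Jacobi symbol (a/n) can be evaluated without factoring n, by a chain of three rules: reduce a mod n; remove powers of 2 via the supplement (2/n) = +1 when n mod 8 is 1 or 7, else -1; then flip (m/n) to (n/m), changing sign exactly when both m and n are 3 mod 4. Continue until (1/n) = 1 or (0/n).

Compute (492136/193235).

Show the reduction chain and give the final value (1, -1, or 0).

-1

(492136/193235) = (105666/193235)   [reduce mod 193235]
105666 = 2^1·52833; (2/193235) = -1 since 193235 mod 8 = 3, so (105666/193235) = (-1)^1·(52833/193235); sign now -1
reciprocity: (52833/193235) = +1·(193235/52833) since 52833 mod 4 = 1, 193235 mod 4 = 3; sign now -1
(193235/52833) = (34736/52833)   [reduce mod 52833]
34736 = 2^4·2171; (2/52833) = +1 since 52833 mod 8 = 1, so (34736/52833) = (+1)^4·(2171/52833); sign now -1
reciprocity: (2171/52833) = +1·(52833/2171) since 2171 mod 4 = 3, 52833 mod 4 = 1; sign now -1
(52833/2171) = (729/2171)   [reduce mod 2171]
reciprocity: (729/2171) = +1·(2171/729) since 729 mod 4 = 1, 2171 mod 4 = 3; sign now -1
(2171/729) = (713/729)   [reduce mod 729]
reciprocity: (713/729) = +1·(729/713) since 713 mod 4 = 1, 729 mod 4 = 1; sign now -1
(729/713) = (16/713)   [reduce mod 713]
16 = 2^4·1; (2/713) = +1 since 713 mod 8 = 1, so (16/713) = (+1)^4·(1/713); sign now -1
(1/713) = 1; final value = sign = -1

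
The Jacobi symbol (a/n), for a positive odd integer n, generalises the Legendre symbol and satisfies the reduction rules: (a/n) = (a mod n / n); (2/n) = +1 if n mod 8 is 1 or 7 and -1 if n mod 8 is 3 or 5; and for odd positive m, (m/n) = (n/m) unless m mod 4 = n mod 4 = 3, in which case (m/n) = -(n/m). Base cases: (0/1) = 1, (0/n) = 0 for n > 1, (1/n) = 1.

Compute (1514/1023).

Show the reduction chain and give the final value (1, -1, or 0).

-1

(1514/1023): 1514 mod 1023 = 491, so (1514/1023) = (491/1023)
flip (491/1023) -> (1023/491): both odd, 491 mod 4 = 3, 1023 mod 4 = 3, so the flip contributes -1; sign now -1
(1023/491): 1023 mod 491 = 41, so (1023/491) = (41/491)
flip (41/491) -> (491/41): both odd, 41 mod 4 = 1, 491 mod 4 = 3, so the flip contributes +1; sign now -1
(491/41): 491 mod 41 = 40, so (491/41) = (40/41)
factor out 2^3: 40 = 2^3·5; with 41 mod 8 = 1, (2/41) = +1; sign now -1; continue with (5/41)
flip (5/41) -> (41/5): both odd, 5 mod 4 = 1, 41 mod 4 = 1, so the flip contributes +1; sign now -1
(41/5): 41 mod 5 = 1, so (41/5) = (1/5)
reached (1/5) = 1, so the symbol is -1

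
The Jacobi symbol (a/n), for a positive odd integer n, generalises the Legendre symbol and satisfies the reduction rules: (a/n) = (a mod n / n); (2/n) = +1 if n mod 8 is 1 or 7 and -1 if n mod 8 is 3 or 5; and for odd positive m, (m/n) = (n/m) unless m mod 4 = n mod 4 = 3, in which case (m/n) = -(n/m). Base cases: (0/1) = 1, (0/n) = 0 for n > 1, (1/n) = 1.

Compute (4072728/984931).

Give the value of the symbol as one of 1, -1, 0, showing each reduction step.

-1

(4072728/984931) = (133004/984931)   [reduce mod 984931]
133004 = 2^2·33251; (2/984931) = -1 since 984931 mod 8 = 3, so (133004/984931) = (-1)^2·(33251/984931); sign now +1
reciprocity: (33251/984931) = -1·(984931/33251) since 33251 mod 4 = 3, 984931 mod 4 = 3; sign now -1
(984931/33251) = (20652/33251)   [reduce mod 33251]
20652 = 2^2·5163; (2/33251) = -1 since 33251 mod 8 = 3, so (20652/33251) = (-1)^2·(5163/33251); sign now -1
reciprocity: (5163/33251) = -1·(33251/5163) since 5163 mod 4 = 3, 33251 mod 4 = 3; sign now +1
(33251/5163) = (2273/5163)   [reduce mod 5163]
reciprocity: (2273/5163) = +1·(5163/2273) since 2273 mod 4 = 1, 5163 mod 4 = 3; sign now +1
(5163/2273) = (617/2273)   [reduce mod 2273]
reciprocity: (617/2273) = +1·(2273/617) since 617 mod 4 = 1, 2273 mod 4 = 1; sign now +1
(2273/617) = (422/617)   [reduce mod 617]
422 = 2^1·211; (2/617) = +1 since 617 mod 8 = 1, so (422/617) = (+1)^1·(211/617); sign now +1
reciprocity: (211/617) = +1·(617/211) since 211 mod 4 = 3, 617 mod 4 = 1; sign now +1
(617/211) = (195/211)   [reduce mod 211]
reciprocity: (195/211) = -1·(211/195) since 195 mod 4 = 3, 211 mod 4 = 3; sign now -1
(211/195) = (16/195)   [reduce mod 195]
16 = 2^4·1; (2/195) = -1 since 195 mod 8 = 3, so (16/195) = (-1)^4·(1/195); sign now -1
(1/195) = 1; final value = sign = -1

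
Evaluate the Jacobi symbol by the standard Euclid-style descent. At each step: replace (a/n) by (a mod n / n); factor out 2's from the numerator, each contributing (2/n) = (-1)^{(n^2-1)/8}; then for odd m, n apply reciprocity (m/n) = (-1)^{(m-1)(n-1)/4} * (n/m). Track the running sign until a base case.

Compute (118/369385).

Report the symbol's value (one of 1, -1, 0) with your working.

factor out 2^1: 118 = 2^1·59; with 369385 mod 8 = 1, (2/369385) = +1; sign now +1; continue with (59/369385)
flip (59/369385) -> (369385/59): both odd, 59 mod 4 = 3, 369385 mod 4 = 1, so the flip contributes +1; sign now +1
(369385/59): 369385 mod 59 = 45, so (369385/59) = (45/59)
flip (45/59) -> (59/45): both odd, 45 mod 4 = 1, 59 mod 4 = 3, so the flip contributes +1; sign now +1
(59/45): 59 mod 45 = 14, so (59/45) = (14/45)
factor out 2^1: 14 = 2^1·7; with 45 mod 8 = 5, (2/45) = -1; sign now -1; continue with (7/45)
flip (7/45) -> (45/7): both odd, 7 mod 4 = 3, 45 mod 4 = 1, so the flip contributes +1; sign now -1
(45/7): 45 mod 7 = 3, so (45/7) = (3/7)
flip (3/7) -> (7/3): both odd, 3 mod 4 = 3, 7 mod 4 = 3, so the flip contributes -1; sign now +1
(7/3): 7 mod 3 = 1, so (7/3) = (1/3)
reached (1/3) = 1, so the symbol is +1

1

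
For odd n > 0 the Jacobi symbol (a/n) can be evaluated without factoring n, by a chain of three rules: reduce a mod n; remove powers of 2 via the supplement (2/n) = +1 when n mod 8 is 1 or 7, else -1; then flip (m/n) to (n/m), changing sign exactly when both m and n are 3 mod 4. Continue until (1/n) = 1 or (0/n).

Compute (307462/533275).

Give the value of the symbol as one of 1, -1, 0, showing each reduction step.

-1

307462 = 2^1·153731; (2/533275) = -1 since 533275 mod 8 = 3, so (307462/533275) = (-1)^1·(153731/533275); sign now -1
reciprocity: (153731/533275) = -1·(533275/153731) since 153731 mod 4 = 3, 533275 mod 4 = 3; sign now +1
(533275/153731) = (72082/153731)   [reduce mod 153731]
72082 = 2^1·36041; (2/153731) = -1 since 153731 mod 8 = 3, so (72082/153731) = (-1)^1·(36041/153731); sign now -1
reciprocity: (36041/153731) = +1·(153731/36041) since 36041 mod 4 = 1, 153731 mod 4 = 3; sign now -1
(153731/36041) = (9567/36041)   [reduce mod 36041]
reciprocity: (9567/36041) = +1·(36041/9567) since 9567 mod 4 = 3, 36041 mod 4 = 1; sign now -1
(36041/9567) = (7340/9567)   [reduce mod 9567]
7340 = 2^2·1835; (2/9567) = +1 since 9567 mod 8 = 7, so (7340/9567) = (+1)^2·(1835/9567); sign now -1
reciprocity: (1835/9567) = -1·(9567/1835) since 1835 mod 4 = 3, 9567 mod 4 = 3; sign now +1
(9567/1835) = (392/1835)   [reduce mod 1835]
392 = 2^3·49; (2/1835) = -1 since 1835 mod 8 = 3, so (392/1835) = (-1)^3·(49/1835); sign now -1
reciprocity: (49/1835) = +1·(1835/49) since 49 mod 4 = 1, 1835 mod 4 = 3; sign now -1
(1835/49) = (22/49)   [reduce mod 49]
22 = 2^1·11; (2/49) = +1 since 49 mod 8 = 1, so (22/49) = (+1)^1·(11/49); sign now -1
reciprocity: (11/49) = +1·(49/11) since 11 mod 4 = 3, 49 mod 4 = 1; sign now -1
(49/11) = (5/11)   [reduce mod 11]
reciprocity: (5/11) = +1·(11/5) since 5 mod 4 = 1, 11 mod 4 = 3; sign now -1
(11/5) = (1/5)   [reduce mod 5]
(1/5) = 1; final value = sign = -1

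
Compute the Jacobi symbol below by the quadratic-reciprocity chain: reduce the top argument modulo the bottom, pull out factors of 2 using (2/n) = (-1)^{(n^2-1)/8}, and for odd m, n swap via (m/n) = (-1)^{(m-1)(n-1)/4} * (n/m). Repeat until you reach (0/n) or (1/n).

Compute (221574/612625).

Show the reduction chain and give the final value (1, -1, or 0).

-1

factor out 2^1: 221574 = 2^1·110787; with 612625 mod 8 = 1, (2/612625) = +1; sign now +1; continue with (110787/612625)
flip (110787/612625) -> (612625/110787): both odd, 110787 mod 4 = 3, 612625 mod 4 = 1, so the flip contributes +1; sign now +1
(612625/110787): 612625 mod 110787 = 58690, so (612625/110787) = (58690/110787)
factor out 2^1: 58690 = 2^1·29345; with 110787 mod 8 = 3, (2/110787) = -1; sign now -1; continue with (29345/110787)
flip (29345/110787) -> (110787/29345): both odd, 29345 mod 4 = 1, 110787 mod 4 = 3, so the flip contributes +1; sign now -1
(110787/29345): 110787 mod 29345 = 22752, so (110787/29345) = (22752/29345)
factor out 2^5: 22752 = 2^5·711; with 29345 mod 8 = 1, (2/29345) = +1; sign now -1; continue with (711/29345)
flip (711/29345) -> (29345/711): both odd, 711 mod 4 = 3, 29345 mod 4 = 1, so the flip contributes +1; sign now -1
(29345/711): 29345 mod 711 = 194, so (29345/711) = (194/711)
factor out 2^1: 194 = 2^1·97; with 711 mod 8 = 7, (2/711) = +1; sign now -1; continue with (97/711)
flip (97/711) -> (711/97): both odd, 97 mod 4 = 1, 711 mod 4 = 3, so the flip contributes +1; sign now -1
(711/97): 711 mod 97 = 32, so (711/97) = (32/97)
factor out 2^5: 32 = 2^5·1; with 97 mod 8 = 1, (2/97) = +1; sign now -1; continue with (1/97)
reached (1/97) = 1, so the symbol is -1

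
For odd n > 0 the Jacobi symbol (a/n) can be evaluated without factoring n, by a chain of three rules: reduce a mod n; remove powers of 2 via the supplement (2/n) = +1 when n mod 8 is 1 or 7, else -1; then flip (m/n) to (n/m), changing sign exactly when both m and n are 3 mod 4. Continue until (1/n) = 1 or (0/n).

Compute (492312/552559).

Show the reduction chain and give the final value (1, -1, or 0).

factor out 2^3: 492312 = 2^3·61539; with 552559 mod 8 = 7, (2/552559) = +1; sign now +1; continue with (61539/552559)
flip (61539/552559) -> (552559/61539): both odd, 61539 mod 4 = 3, 552559 mod 4 = 3, so the flip contributes -1; sign now -1
(552559/61539): 552559 mod 61539 = 60247, so (552559/61539) = (60247/61539)
flip (60247/61539) -> (61539/60247): both odd, 60247 mod 4 = 3, 61539 mod 4 = 3, so the flip contributes -1; sign now +1
(61539/60247): 61539 mod 60247 = 1292, so (61539/60247) = (1292/60247)
factor out 2^2: 1292 = 2^2·323; with 60247 mod 8 = 7, (2/60247) = +1; sign now +1; continue with (323/60247)
flip (323/60247) -> (60247/323): both odd, 323 mod 4 = 3, 60247 mod 4 = 3, so the flip contributes -1; sign now -1
(60247/323): 60247 mod 323 = 169, so (60247/323) = (169/323)
flip (169/323) -> (323/169): both odd, 169 mod 4 = 1, 323 mod 4 = 3, so the flip contributes +1; sign now -1
(323/169): 323 mod 169 = 154, so (323/169) = (154/169)
factor out 2^1: 154 = 2^1·77; with 169 mod 8 = 1, (2/169) = +1; sign now -1; continue with (77/169)
flip (77/169) -> (169/77): both odd, 77 mod 4 = 1, 169 mod 4 = 1, so the flip contributes +1; sign now -1
(169/77): 169 mod 77 = 15, so (169/77) = (15/77)
flip (15/77) -> (77/15): both odd, 15 mod 4 = 3, 77 mod 4 = 1, so the flip contributes +1; sign now -1
(77/15): 77 mod 15 = 2, so (77/15) = (2/15)
factor out 2^1: 2 = 2^1·1; with 15 mod 8 = 7, (2/15) = +1; sign now -1; continue with (1/15)
reached (1/15) = 1, so the symbol is -1

-1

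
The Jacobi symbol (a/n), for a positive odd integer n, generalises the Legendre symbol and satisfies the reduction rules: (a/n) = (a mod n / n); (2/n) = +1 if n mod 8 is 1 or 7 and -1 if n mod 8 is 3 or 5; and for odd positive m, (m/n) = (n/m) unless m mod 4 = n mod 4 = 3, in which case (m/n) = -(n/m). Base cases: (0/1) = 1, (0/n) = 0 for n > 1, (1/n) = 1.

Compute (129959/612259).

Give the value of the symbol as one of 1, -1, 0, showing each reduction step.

reciprocity: (129959/612259) = -1·(612259/129959) since 129959 mod 4 = 3, 612259 mod 4 = 3; sign now -1
(612259/129959) = (92423/129959)   [reduce mod 129959]
reciprocity: (92423/129959) = -1·(129959/92423) since 92423 mod 4 = 3, 129959 mod 4 = 3; sign now +1
(129959/92423) = (37536/92423)   [reduce mod 92423]
37536 = 2^5·1173; (2/92423) = +1 since 92423 mod 8 = 7, so (37536/92423) = (+1)^5·(1173/92423); sign now +1
reciprocity: (1173/92423) = +1·(92423/1173) since 1173 mod 4 = 1, 92423 mod 4 = 3; sign now +1
(92423/1173) = (929/1173)   [reduce mod 1173]
reciprocity: (929/1173) = +1·(1173/929) since 929 mod 4 = 1, 1173 mod 4 = 1; sign now +1
(1173/929) = (244/929)   [reduce mod 929]
244 = 2^2·61; (2/929) = +1 since 929 mod 8 = 1, so (244/929) = (+1)^2·(61/929); sign now +1
reciprocity: (61/929) = +1·(929/61) since 61 mod 4 = 1, 929 mod 4 = 1; sign now +1
(929/61) = (14/61)   [reduce mod 61]
14 = 2^1·7; (2/61) = -1 since 61 mod 8 = 5, so (14/61) = (-1)^1·(7/61); sign now -1
reciprocity: (7/61) = +1·(61/7) since 7 mod 4 = 3, 61 mod 4 = 1; sign now -1
(61/7) = (5/7)   [reduce mod 7]
reciprocity: (5/7) = +1·(7/5) since 5 mod 4 = 1, 7 mod 4 = 3; sign now -1
(7/5) = (2/5)   [reduce mod 5]
2 = 2^1·1; (2/5) = -1 since 5 mod 8 = 5, so (2/5) = (-1)^1·(1/5); sign now +1
(1/5) = 1; final value = sign = +1

1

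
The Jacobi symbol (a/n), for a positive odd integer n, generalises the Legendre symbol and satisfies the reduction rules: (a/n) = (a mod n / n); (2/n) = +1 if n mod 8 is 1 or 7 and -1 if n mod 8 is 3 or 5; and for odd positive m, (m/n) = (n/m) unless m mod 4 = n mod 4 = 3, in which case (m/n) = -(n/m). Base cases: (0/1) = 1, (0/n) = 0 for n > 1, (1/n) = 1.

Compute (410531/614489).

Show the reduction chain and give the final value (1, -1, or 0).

flip (410531/614489) -> (614489/410531): both odd, 410531 mod 4 = 3, 614489 mod 4 = 1, so the flip contributes +1; sign now +1
(614489/410531): 614489 mod 410531 = 203958, so (614489/410531) = (203958/410531)
factor out 2^1: 203958 = 2^1·101979; with 410531 mod 8 = 3, (2/410531) = -1; sign now -1; continue with (101979/410531)
flip (101979/410531) -> (410531/101979): both odd, 101979 mod 4 = 3, 410531 mod 4 = 3, so the flip contributes -1; sign now +1
(410531/101979): 410531 mod 101979 = 2615, so (410531/101979) = (2615/101979)
flip (2615/101979) -> (101979/2615): both odd, 2615 mod 4 = 3, 101979 mod 4 = 3, so the flip contributes -1; sign now -1
(101979/2615): 101979 mod 2615 = 2609, so (101979/2615) = (2609/2615)
flip (2609/2615) -> (2615/2609): both odd, 2609 mod 4 = 1, 2615 mod 4 = 3, so the flip contributes +1; sign now -1
(2615/2609): 2615 mod 2609 = 6, so (2615/2609) = (6/2609)
factor out 2^1: 6 = 2^1·3; with 2609 mod 8 = 1, (2/2609) = +1; sign now -1; continue with (3/2609)
flip (3/2609) -> (2609/3): both odd, 3 mod 4 = 3, 2609 mod 4 = 1, so the flip contributes +1; sign now -1
(2609/3): 2609 mod 3 = 2, so (2609/3) = (2/3)
factor out 2^1: 2 = 2^1·1; with 3 mod 8 = 3, (2/3) = -1; sign now +1; continue with (1/3)
reached (1/3) = 1, so the symbol is +1

1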